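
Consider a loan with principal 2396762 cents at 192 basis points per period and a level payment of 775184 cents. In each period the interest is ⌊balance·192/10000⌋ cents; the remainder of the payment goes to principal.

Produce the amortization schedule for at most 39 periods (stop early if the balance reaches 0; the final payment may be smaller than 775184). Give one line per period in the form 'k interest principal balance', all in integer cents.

1. interest=⌊2396762·192/10000⌋=46017; principal=775184-46017=729167; balance=2396762-729167=1667595
2. interest=⌊1667595·192/10000⌋=32017; principal=775184-32017=743167; balance=1667595-743167=924428
3. interest=⌊924428·192/10000⌋=17749; principal=775184-17749=757435; balance=924428-757435=166993
4. interest=⌊166993·192/10000⌋=3206; principal=min(775184-3206,166993)=166993; balance=166993-166993=0

1 46017 729167 1667595
2 32017 743167 924428
3 17749 757435 166993
4 3206 166993 0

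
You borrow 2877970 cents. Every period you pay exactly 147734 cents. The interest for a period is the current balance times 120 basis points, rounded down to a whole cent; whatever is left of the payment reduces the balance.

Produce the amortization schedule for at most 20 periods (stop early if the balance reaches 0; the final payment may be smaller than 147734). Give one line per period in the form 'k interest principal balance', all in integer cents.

1 34535 113199 2764771
2 33177 114557 2650214
3 31802 115932 2534282
4 30411 117323 2416959
5 29003 118731 2298228
6 27578 120156 2178072
7 26136 121598 2056474
8 24677 123057 1933417
9 23201 124533 1808884
10 21706 126028 1682856
11 20194 127540 1555316
12 18663 129071 1426245
13 17114 130620 1295625
14 15547 132187 1163438
15 13961 133773 1029665
16 12355 135379 894286
17 10731 137003 757283
18 9087 138647 618636
19 7423 140311 478325
20 5739 141995 336330

1. interest=⌊2877970·120/10000⌋=34535; principal=147734-34535=113199; balance=2877970-113199=2764771
2. interest=⌊2764771·120/10000⌋=33177; principal=147734-33177=114557; balance=2764771-114557=2650214
3. interest=⌊2650214·120/10000⌋=31802; principal=147734-31802=115932; balance=2650214-115932=2534282
4. interest=⌊2534282·120/10000⌋=30411; principal=147734-30411=117323; balance=2534282-117323=2416959
5. interest=⌊2416959·120/10000⌋=29003; principal=147734-29003=118731; balance=2416959-118731=2298228
6. interest=⌊2298228·120/10000⌋=27578; principal=147734-27578=120156; balance=2298228-120156=2178072
7. interest=⌊2178072·120/10000⌋=26136; principal=147734-26136=121598; balance=2178072-121598=2056474
8. interest=⌊2056474·120/10000⌋=24677; principal=147734-24677=123057; balance=2056474-123057=1933417
9. interest=⌊1933417·120/10000⌋=23201; principal=147734-23201=124533; balance=1933417-124533=1808884
10. interest=⌊1808884·120/10000⌋=21706; principal=147734-21706=126028; balance=1808884-126028=1682856
11. interest=⌊1682856·120/10000⌋=20194; principal=147734-20194=127540; balance=1682856-127540=1555316
12. interest=⌊1555316·120/10000⌋=18663; principal=147734-18663=129071; balance=1555316-129071=1426245
13. interest=⌊1426245·120/10000⌋=17114; principal=147734-17114=130620; balance=1426245-130620=1295625
14. interest=⌊1295625·120/10000⌋=15547; principal=147734-15547=132187; balance=1295625-132187=1163438
15. interest=⌊1163438·120/10000⌋=13961; principal=147734-13961=133773; balance=1163438-133773=1029665
16. interest=⌊1029665·120/10000⌋=12355; principal=147734-12355=135379; balance=1029665-135379=894286
17. interest=⌊894286·120/10000⌋=10731; principal=147734-10731=137003; balance=894286-137003=757283
18. interest=⌊757283·120/10000⌋=9087; principal=147734-9087=138647; balance=757283-138647=618636
19. interest=⌊618636·120/10000⌋=7423; principal=147734-7423=140311; balance=618636-140311=478325
20. interest=⌊478325·120/10000⌋=5739; principal=147734-5739=141995; balance=478325-141995=336330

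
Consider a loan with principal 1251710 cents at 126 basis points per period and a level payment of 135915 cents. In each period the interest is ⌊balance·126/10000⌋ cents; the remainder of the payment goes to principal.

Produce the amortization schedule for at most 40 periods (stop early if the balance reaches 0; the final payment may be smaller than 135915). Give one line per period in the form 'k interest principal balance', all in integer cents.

1. interest=⌊1251710·126/10000⌋=15771; principal=135915-15771=120144; balance=1251710-120144=1131566
2. interest=⌊1131566·126/10000⌋=14257; principal=135915-14257=121658; balance=1131566-121658=1009908
3. interest=⌊1009908·126/10000⌋=12724; principal=135915-12724=123191; balance=1009908-123191=886717
4. interest=⌊886717·126/10000⌋=11172; principal=135915-11172=124743; balance=886717-124743=761974
5. interest=⌊761974·126/10000⌋=9600; principal=135915-9600=126315; balance=761974-126315=635659
6. interest=⌊635659·126/10000⌋=8009; principal=135915-8009=127906; balance=635659-127906=507753
7. interest=⌊507753·126/10000⌋=6397; principal=135915-6397=129518; balance=507753-129518=378235
8. interest=⌊378235·126/10000⌋=4765; principal=135915-4765=131150; balance=378235-131150=247085
9. interest=⌊247085·126/10000⌋=3113; principal=135915-3113=132802; balance=247085-132802=114283
10. interest=⌊114283·126/10000⌋=1439; principal=min(135915-1439,114283)=114283; balance=114283-114283=0

1 15771 120144 1131566
2 14257 121658 1009908
3 12724 123191 886717
4 11172 124743 761974
5 9600 126315 635659
6 8009 127906 507753
7 6397 129518 378235
8 4765 131150 247085
9 3113 132802 114283
10 1439 114283 0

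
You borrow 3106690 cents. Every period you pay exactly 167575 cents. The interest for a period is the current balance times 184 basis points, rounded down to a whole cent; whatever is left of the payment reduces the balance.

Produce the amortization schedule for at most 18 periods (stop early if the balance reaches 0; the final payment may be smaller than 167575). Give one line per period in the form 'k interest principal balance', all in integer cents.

1 57163 110412 2996278
2 55131 112444 2883834
3 53062 114513 2769321
4 50955 116620 2652701
5 48809 118766 2533935
6 46624 120951 2412984
7 44398 123177 2289807
8 42132 125443 2164364
9 39824 127751 2036613
10 37473 130102 1906511
11 35079 132496 1774015
12 32641 134934 1639081
13 30159 137416 1501665
14 27630 139945 1361720
15 25055 142520 1219200
16 22433 145142 1074058
17 19762 147813 926245
18 17042 150533 775712

1. interest=⌊3106690·184/10000⌋=57163; principal=167575-57163=110412; balance=3106690-110412=2996278
2. interest=⌊2996278·184/10000⌋=55131; principal=167575-55131=112444; balance=2996278-112444=2883834
3. interest=⌊2883834·184/10000⌋=53062; principal=167575-53062=114513; balance=2883834-114513=2769321
4. interest=⌊2769321·184/10000⌋=50955; principal=167575-50955=116620; balance=2769321-116620=2652701
5. interest=⌊2652701·184/10000⌋=48809; principal=167575-48809=118766; balance=2652701-118766=2533935
6. interest=⌊2533935·184/10000⌋=46624; principal=167575-46624=120951; balance=2533935-120951=2412984
7. interest=⌊2412984·184/10000⌋=44398; principal=167575-44398=123177; balance=2412984-123177=2289807
8. interest=⌊2289807·184/10000⌋=42132; principal=167575-42132=125443; balance=2289807-125443=2164364
9. interest=⌊2164364·184/10000⌋=39824; principal=167575-39824=127751; balance=2164364-127751=2036613
10. interest=⌊2036613·184/10000⌋=37473; principal=167575-37473=130102; balance=2036613-130102=1906511
11. interest=⌊1906511·184/10000⌋=35079; principal=167575-35079=132496; balance=1906511-132496=1774015
12. interest=⌊1774015·184/10000⌋=32641; principal=167575-32641=134934; balance=1774015-134934=1639081
13. interest=⌊1639081·184/10000⌋=30159; principal=167575-30159=137416; balance=1639081-137416=1501665
14. interest=⌊1501665·184/10000⌋=27630; principal=167575-27630=139945; balance=1501665-139945=1361720
15. interest=⌊1361720·184/10000⌋=25055; principal=167575-25055=142520; balance=1361720-142520=1219200
16. interest=⌊1219200·184/10000⌋=22433; principal=167575-22433=145142; balance=1219200-145142=1074058
17. interest=⌊1074058·184/10000⌋=19762; principal=167575-19762=147813; balance=1074058-147813=926245
18. interest=⌊926245·184/10000⌋=17042; principal=167575-17042=150533; balance=926245-150533=775712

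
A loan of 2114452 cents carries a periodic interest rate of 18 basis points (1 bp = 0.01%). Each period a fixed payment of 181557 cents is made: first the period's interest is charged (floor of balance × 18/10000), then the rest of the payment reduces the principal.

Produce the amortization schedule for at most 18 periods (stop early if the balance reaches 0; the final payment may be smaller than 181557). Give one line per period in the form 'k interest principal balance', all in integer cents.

1 3806 177751 1936701
2 3486 178071 1758630
3 3165 178392 1580238
4 2844 178713 1401525
5 2522 179035 1222490
6 2200 179357 1043133
7 1877 179680 863453
8 1554 180003 683450
9 1230 180327 503123
10 905 180652 322471
11 580 180977 141494
12 254 141494 0

1. interest=⌊2114452·18/10000⌋=3806; principal=181557-3806=177751; balance=2114452-177751=1936701
2. interest=⌊1936701·18/10000⌋=3486; principal=181557-3486=178071; balance=1936701-178071=1758630
3. interest=⌊1758630·18/10000⌋=3165; principal=181557-3165=178392; balance=1758630-178392=1580238
4. interest=⌊1580238·18/10000⌋=2844; principal=181557-2844=178713; balance=1580238-178713=1401525
5. interest=⌊1401525·18/10000⌋=2522; principal=181557-2522=179035; balance=1401525-179035=1222490
6. interest=⌊1222490·18/10000⌋=2200; principal=181557-2200=179357; balance=1222490-179357=1043133
7. interest=⌊1043133·18/10000⌋=1877; principal=181557-1877=179680; balance=1043133-179680=863453
8. interest=⌊863453·18/10000⌋=1554; principal=181557-1554=180003; balance=863453-180003=683450
9. interest=⌊683450·18/10000⌋=1230; principal=181557-1230=180327; balance=683450-180327=503123
10. interest=⌊503123·18/10000⌋=905; principal=181557-905=180652; balance=503123-180652=322471
11. interest=⌊322471·18/10000⌋=580; principal=181557-580=180977; balance=322471-180977=141494
12. interest=⌊141494·18/10000⌋=254; principal=min(181557-254,141494)=141494; balance=141494-141494=0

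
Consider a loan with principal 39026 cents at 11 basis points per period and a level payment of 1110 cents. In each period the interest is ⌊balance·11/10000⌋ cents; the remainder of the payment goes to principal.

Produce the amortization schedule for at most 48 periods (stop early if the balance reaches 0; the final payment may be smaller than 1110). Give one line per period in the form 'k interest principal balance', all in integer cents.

1. interest=⌊39026·11/10000⌋=42; principal=1110-42=1068; balance=39026-1068=37958
2. interest=⌊37958·11/10000⌋=41; principal=1110-41=1069; balance=37958-1069=36889
3. interest=⌊36889·11/10000⌋=40; principal=1110-40=1070; balance=36889-1070=35819
4. interest=⌊35819·11/10000⌋=39; principal=1110-39=1071; balance=35819-1071=34748
5. interest=⌊34748·11/10000⌋=38; principal=1110-38=1072; balance=34748-1072=33676
6. interest=⌊33676·11/10000⌋=37; principal=1110-37=1073; balance=33676-1073=32603
7. interest=⌊32603·11/10000⌋=35; principal=1110-35=1075; balance=32603-1075=31528
8. interest=⌊31528·11/10000⌋=34; principal=1110-34=1076; balance=31528-1076=30452
9. interest=⌊30452·11/10000⌋=33; principal=1110-33=1077; balance=30452-1077=29375
10. interest=⌊29375·11/10000⌋=32; principal=1110-32=1078; balance=29375-1078=28297
11. interest=⌊28297·11/10000⌋=31; principal=1110-31=1079; balance=28297-1079=27218
12. interest=⌊27218·11/10000⌋=29; principal=1110-29=1081; balance=27218-1081=26137
13. interest=⌊26137·11/10000⌋=28; principal=1110-28=1082; balance=26137-1082=25055
14. interest=⌊25055·11/10000⌋=27; principal=1110-27=1083; balance=25055-1083=23972
15. interest=⌊23972·11/10000⌋=26; principal=1110-26=1084; balance=23972-1084=22888
16. interest=⌊22888·11/10000⌋=25; principal=1110-25=1085; balance=22888-1085=21803
17. interest=⌊21803·11/10000⌋=23; principal=1110-23=1087; balance=21803-1087=20716
18. interest=⌊20716·11/10000⌋=22; principal=1110-22=1088; balance=20716-1088=19628
19. interest=⌊19628·11/10000⌋=21; principal=1110-21=1089; balance=19628-1089=18539
20. interest=⌊18539·11/10000⌋=20; principal=1110-20=1090; balance=18539-1090=17449
21. interest=⌊17449·11/10000⌋=19; principal=1110-19=1091; balance=17449-1091=16358
22. interest=⌊16358·11/10000⌋=17; principal=1110-17=1093; balance=16358-1093=15265
23. interest=⌊15265·11/10000⌋=16; principal=1110-16=1094; balance=15265-1094=14171
24. interest=⌊14171·11/10000⌋=15; principal=1110-15=1095; balance=14171-1095=13076
25. interest=⌊13076·11/10000⌋=14; principal=1110-14=1096; balance=13076-1096=11980
26. interest=⌊11980·11/10000⌋=13; principal=1110-13=1097; balance=11980-1097=10883
27. interest=⌊10883·11/10000⌋=11; principal=1110-11=1099; balance=10883-1099=9784
28. interest=⌊9784·11/10000⌋=10; principal=1110-10=1100; balance=9784-1100=8684
29. interest=⌊8684·11/10000⌋=9; principal=1110-9=1101; balance=8684-1101=7583
30. interest=⌊7583·11/10000⌋=8; principal=1110-8=1102; balance=7583-1102=6481
31. interest=⌊6481·11/10000⌋=7; principal=1110-7=1103; balance=6481-1103=5378
32. interest=⌊5378·11/10000⌋=5; principal=1110-5=1105; balance=5378-1105=4273
33. interest=⌊4273·11/10000⌋=4; principal=1110-4=1106; balance=4273-1106=3167
34. interest=⌊3167·11/10000⌋=3; principal=1110-3=1107; balance=3167-1107=2060
35. interest=⌊2060·11/10000⌋=2; principal=1110-2=1108; balance=2060-1108=952
36. interest=⌊952·11/10000⌋=1; principal=min(1110-1,952)=952; balance=952-952=0

1 42 1068 37958
2 41 1069 36889
3 40 1070 35819
4 39 1071 34748
5 38 1072 33676
6 37 1073 32603
7 35 1075 31528
8 34 1076 30452
9 33 1077 29375
10 32 1078 28297
11 31 1079 27218
12 29 1081 26137
13 28 1082 25055
14 27 1083 23972
15 26 1084 22888
16 25 1085 21803
17 23 1087 20716
18 22 1088 19628
19 21 1089 18539
20 20 1090 17449
21 19 1091 16358
22 17 1093 15265
23 16 1094 14171
24 15 1095 13076
25 14 1096 11980
26 13 1097 10883
27 11 1099 9784
28 10 1100 8684
29 9 1101 7583
30 8 1102 6481
31 7 1103 5378
32 5 1105 4273
33 4 1106 3167
34 3 1107 2060
35 2 1108 952
36 1 952 0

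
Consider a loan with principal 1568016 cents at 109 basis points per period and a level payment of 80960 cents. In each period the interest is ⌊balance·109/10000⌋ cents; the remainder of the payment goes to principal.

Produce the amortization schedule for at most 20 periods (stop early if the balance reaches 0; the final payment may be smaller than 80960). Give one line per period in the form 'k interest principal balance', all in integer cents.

1 17091 63869 1504147
2 16395 64565 1439582
3 15691 65269 1374313
4 14980 65980 1308333
5 14260 66700 1241633
6 13533 67427 1174206
7 12798 68162 1106044
8 12055 68905 1037139
9 11304 69656 967483
10 10545 70415 897068
11 9778 71182 825886
12 9002 71958 753928
13 8217 72743 681185
14 7424 73536 607649
15 6623 74337 533312
16 5813 75147 458165
17 4993 75967 382198
18 4165 76795 305403
19 3328 77632 227771
20 2482 78478 149293

1. interest=⌊1568016·109/10000⌋=17091; principal=80960-17091=63869; balance=1568016-63869=1504147
2. interest=⌊1504147·109/10000⌋=16395; principal=80960-16395=64565; balance=1504147-64565=1439582
3. interest=⌊1439582·109/10000⌋=15691; principal=80960-15691=65269; balance=1439582-65269=1374313
4. interest=⌊1374313·109/10000⌋=14980; principal=80960-14980=65980; balance=1374313-65980=1308333
5. interest=⌊1308333·109/10000⌋=14260; principal=80960-14260=66700; balance=1308333-66700=1241633
6. interest=⌊1241633·109/10000⌋=13533; principal=80960-13533=67427; balance=1241633-67427=1174206
7. interest=⌊1174206·109/10000⌋=12798; principal=80960-12798=68162; balance=1174206-68162=1106044
8. interest=⌊1106044·109/10000⌋=12055; principal=80960-12055=68905; balance=1106044-68905=1037139
9. interest=⌊1037139·109/10000⌋=11304; principal=80960-11304=69656; balance=1037139-69656=967483
10. interest=⌊967483·109/10000⌋=10545; principal=80960-10545=70415; balance=967483-70415=897068
11. interest=⌊897068·109/10000⌋=9778; principal=80960-9778=71182; balance=897068-71182=825886
12. interest=⌊825886·109/10000⌋=9002; principal=80960-9002=71958; balance=825886-71958=753928
13. interest=⌊753928·109/10000⌋=8217; principal=80960-8217=72743; balance=753928-72743=681185
14. interest=⌊681185·109/10000⌋=7424; principal=80960-7424=73536; balance=681185-73536=607649
15. interest=⌊607649·109/10000⌋=6623; principal=80960-6623=74337; balance=607649-74337=533312
16. interest=⌊533312·109/10000⌋=5813; principal=80960-5813=75147; balance=533312-75147=458165
17. interest=⌊458165·109/10000⌋=4993; principal=80960-4993=75967; balance=458165-75967=382198
18. interest=⌊382198·109/10000⌋=4165; principal=80960-4165=76795; balance=382198-76795=305403
19. interest=⌊305403·109/10000⌋=3328; principal=80960-3328=77632; balance=305403-77632=227771
20. interest=⌊227771·109/10000⌋=2482; principal=80960-2482=78478; balance=227771-78478=149293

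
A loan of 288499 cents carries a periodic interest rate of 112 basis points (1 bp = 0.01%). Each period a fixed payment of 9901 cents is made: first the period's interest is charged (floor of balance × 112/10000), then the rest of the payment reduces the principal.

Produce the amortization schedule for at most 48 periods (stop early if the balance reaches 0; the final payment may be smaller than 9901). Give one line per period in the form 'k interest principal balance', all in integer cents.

1 3231 6670 281829
2 3156 6745 275084
3 3080 6821 268263
4 3004 6897 261366
5 2927 6974 254392
6 2849 7052 247340
7 2770 7131 240209
8 2690 7211 232998
9 2609 7292 225706
10 2527 7374 218332
11 2445 7456 210876
12 2361 7540 203336
13 2277 7624 195712
14 2191 7710 188002
15 2105 7796 180206
16 2018 7883 172323
17 1930 7971 164352
18 1840 8061 156291
19 1750 8151 148140
20 1659 8242 139898
21 1566 8335 131563
22 1473 8428 123135
23 1379 8522 114613
24 1283 8618 105995
25 1187 8714 97281
26 1089 8812 88469
27 990 8911 79558
28 891 9010 70548
29 790 9111 61437
30 688 9213 52224
31 584 9317 42907
32 480 9421 33486
33 375 9526 23960
34 268 9633 14327
35 160 9741 4586
36 51 4586 0

1. interest=⌊288499·112/10000⌋=3231; principal=9901-3231=6670; balance=288499-6670=281829
2. interest=⌊281829·112/10000⌋=3156; principal=9901-3156=6745; balance=281829-6745=275084
3. interest=⌊275084·112/10000⌋=3080; principal=9901-3080=6821; balance=275084-6821=268263
4. interest=⌊268263·112/10000⌋=3004; principal=9901-3004=6897; balance=268263-6897=261366
5. interest=⌊261366·112/10000⌋=2927; principal=9901-2927=6974; balance=261366-6974=254392
6. interest=⌊254392·112/10000⌋=2849; principal=9901-2849=7052; balance=254392-7052=247340
7. interest=⌊247340·112/10000⌋=2770; principal=9901-2770=7131; balance=247340-7131=240209
8. interest=⌊240209·112/10000⌋=2690; principal=9901-2690=7211; balance=240209-7211=232998
9. interest=⌊232998·112/10000⌋=2609; principal=9901-2609=7292; balance=232998-7292=225706
10. interest=⌊225706·112/10000⌋=2527; principal=9901-2527=7374; balance=225706-7374=218332
11. interest=⌊218332·112/10000⌋=2445; principal=9901-2445=7456; balance=218332-7456=210876
12. interest=⌊210876·112/10000⌋=2361; principal=9901-2361=7540; balance=210876-7540=203336
13. interest=⌊203336·112/10000⌋=2277; principal=9901-2277=7624; balance=203336-7624=195712
14. interest=⌊195712·112/10000⌋=2191; principal=9901-2191=7710; balance=195712-7710=188002
15. interest=⌊188002·112/10000⌋=2105; principal=9901-2105=7796; balance=188002-7796=180206
16. interest=⌊180206·112/10000⌋=2018; principal=9901-2018=7883; balance=180206-7883=172323
17. interest=⌊172323·112/10000⌋=1930; principal=9901-1930=7971; balance=172323-7971=164352
18. interest=⌊164352·112/10000⌋=1840; principal=9901-1840=8061; balance=164352-8061=156291
19. interest=⌊156291·112/10000⌋=1750; principal=9901-1750=8151; balance=156291-8151=148140
20. interest=⌊148140·112/10000⌋=1659; principal=9901-1659=8242; balance=148140-8242=139898
21. interest=⌊139898·112/10000⌋=1566; principal=9901-1566=8335; balance=139898-8335=131563
22. interest=⌊131563·112/10000⌋=1473; principal=9901-1473=8428; balance=131563-8428=123135
23. interest=⌊123135·112/10000⌋=1379; principal=9901-1379=8522; balance=123135-8522=114613
24. interest=⌊114613·112/10000⌋=1283; principal=9901-1283=8618; balance=114613-8618=105995
25. interest=⌊105995·112/10000⌋=1187; principal=9901-1187=8714; balance=105995-8714=97281
26. interest=⌊97281·112/10000⌋=1089; principal=9901-1089=8812; balance=97281-8812=88469
27. interest=⌊88469·112/10000⌋=990; principal=9901-990=8911; balance=88469-8911=79558
28. interest=⌊79558·112/10000⌋=891; principal=9901-891=9010; balance=79558-9010=70548
29. interest=⌊70548·112/10000⌋=790; principal=9901-790=9111; balance=70548-9111=61437
30. interest=⌊61437·112/10000⌋=688; principal=9901-688=9213; balance=61437-9213=52224
31. interest=⌊52224·112/10000⌋=584; principal=9901-584=9317; balance=52224-9317=42907
32. interest=⌊42907·112/10000⌋=480; principal=9901-480=9421; balance=42907-9421=33486
33. interest=⌊33486·112/10000⌋=375; principal=9901-375=9526; balance=33486-9526=23960
34. interest=⌊23960·112/10000⌋=268; principal=9901-268=9633; balance=23960-9633=14327
35. interest=⌊14327·112/10000⌋=160; principal=9901-160=9741; balance=14327-9741=4586
36. interest=⌊4586·112/10000⌋=51; principal=min(9901-51,4586)=4586; balance=4586-4586=0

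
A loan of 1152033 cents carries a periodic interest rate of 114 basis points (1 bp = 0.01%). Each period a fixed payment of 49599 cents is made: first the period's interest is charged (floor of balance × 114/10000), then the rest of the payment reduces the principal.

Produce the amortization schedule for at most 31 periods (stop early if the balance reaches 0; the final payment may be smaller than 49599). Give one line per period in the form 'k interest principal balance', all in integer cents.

1 13133 36466 1115567
2 12717 36882 1078685
3 12297 37302 1041383
4 11871 37728 1003655
5 11441 38158 965497
6 11006 38593 926904
7 10566 39033 887871
8 10121 39478 848393
9 9671 39928 808465
10 9216 40383 768082
11 8756 40843 727239
12 8290 41309 685930
13 7819 41780 644150
14 7343 42256 601894
15 6861 42738 559156
16 6374 43225 515931
17 5881 43718 472213
18 5383 44216 427997
19 4879 44720 383277
20 4369 45230 338047
21 3853 45746 292301
22 3332 46267 246034
23 2804 46795 199239
24 2271 47328 151911
25 1731 47868 104043
26 1186 48413 55630
27 634 48965 6665
28 75 6665 0

1. interest=⌊1152033·114/10000⌋=13133; principal=49599-13133=36466; balance=1152033-36466=1115567
2. interest=⌊1115567·114/10000⌋=12717; principal=49599-12717=36882; balance=1115567-36882=1078685
3. interest=⌊1078685·114/10000⌋=12297; principal=49599-12297=37302; balance=1078685-37302=1041383
4. interest=⌊1041383·114/10000⌋=11871; principal=49599-11871=37728; balance=1041383-37728=1003655
5. interest=⌊1003655·114/10000⌋=11441; principal=49599-11441=38158; balance=1003655-38158=965497
6. interest=⌊965497·114/10000⌋=11006; principal=49599-11006=38593; balance=965497-38593=926904
7. interest=⌊926904·114/10000⌋=10566; principal=49599-10566=39033; balance=926904-39033=887871
8. interest=⌊887871·114/10000⌋=10121; principal=49599-10121=39478; balance=887871-39478=848393
9. interest=⌊848393·114/10000⌋=9671; principal=49599-9671=39928; balance=848393-39928=808465
10. interest=⌊808465·114/10000⌋=9216; principal=49599-9216=40383; balance=808465-40383=768082
11. interest=⌊768082·114/10000⌋=8756; principal=49599-8756=40843; balance=768082-40843=727239
12. interest=⌊727239·114/10000⌋=8290; principal=49599-8290=41309; balance=727239-41309=685930
13. interest=⌊685930·114/10000⌋=7819; principal=49599-7819=41780; balance=685930-41780=644150
14. interest=⌊644150·114/10000⌋=7343; principal=49599-7343=42256; balance=644150-42256=601894
15. interest=⌊601894·114/10000⌋=6861; principal=49599-6861=42738; balance=601894-42738=559156
16. interest=⌊559156·114/10000⌋=6374; principal=49599-6374=43225; balance=559156-43225=515931
17. interest=⌊515931·114/10000⌋=5881; principal=49599-5881=43718; balance=515931-43718=472213
18. interest=⌊472213·114/10000⌋=5383; principal=49599-5383=44216; balance=472213-44216=427997
19. interest=⌊427997·114/10000⌋=4879; principal=49599-4879=44720; balance=427997-44720=383277
20. interest=⌊383277·114/10000⌋=4369; principal=49599-4369=45230; balance=383277-45230=338047
21. interest=⌊338047·114/10000⌋=3853; principal=49599-3853=45746; balance=338047-45746=292301
22. interest=⌊292301·114/10000⌋=3332; principal=49599-3332=46267; balance=292301-46267=246034
23. interest=⌊246034·114/10000⌋=2804; principal=49599-2804=46795; balance=246034-46795=199239
24. interest=⌊199239·114/10000⌋=2271; principal=49599-2271=47328; balance=199239-47328=151911
25. interest=⌊151911·114/10000⌋=1731; principal=49599-1731=47868; balance=151911-47868=104043
26. interest=⌊104043·114/10000⌋=1186; principal=49599-1186=48413; balance=104043-48413=55630
27. interest=⌊55630·114/10000⌋=634; principal=49599-634=48965; balance=55630-48965=6665
28. interest=⌊6665·114/10000⌋=75; principal=min(49599-75,6665)=6665; balance=6665-6665=0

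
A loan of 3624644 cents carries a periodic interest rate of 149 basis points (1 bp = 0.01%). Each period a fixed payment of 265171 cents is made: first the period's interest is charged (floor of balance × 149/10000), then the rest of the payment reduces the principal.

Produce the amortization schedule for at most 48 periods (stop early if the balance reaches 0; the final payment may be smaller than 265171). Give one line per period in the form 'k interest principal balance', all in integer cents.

1. interest=⌊3624644·149/10000⌋=54007; principal=265171-54007=211164; balance=3624644-211164=3413480
2. interest=⌊3413480·149/10000⌋=50860; principal=265171-50860=214311; balance=3413480-214311=3199169
3. interest=⌊3199169·149/10000⌋=47667; principal=265171-47667=217504; balance=3199169-217504=2981665
4. interest=⌊2981665·149/10000⌋=44426; principal=265171-44426=220745; balance=2981665-220745=2760920
5. interest=⌊2760920·149/10000⌋=41137; principal=265171-41137=224034; balance=2760920-224034=2536886
6. interest=⌊2536886·149/10000⌋=37799; principal=265171-37799=227372; balance=2536886-227372=2309514
7. interest=⌊2309514·149/10000⌋=34411; principal=265171-34411=230760; balance=2309514-230760=2078754
8. interest=⌊2078754·149/10000⌋=30973; principal=265171-30973=234198; balance=2078754-234198=1844556
9. interest=⌊1844556·149/10000⌋=27483; principal=265171-27483=237688; balance=1844556-237688=1606868
10. interest=⌊1606868·149/10000⌋=23942; principal=265171-23942=241229; balance=1606868-241229=1365639
11. interest=⌊1365639·149/10000⌋=20348; principal=265171-20348=244823; balance=1365639-244823=1120816
12. interest=⌊1120816·149/10000⌋=16700; principal=265171-16700=248471; balance=1120816-248471=872345
13. interest=⌊872345·149/10000⌋=12997; principal=265171-12997=252174; balance=872345-252174=620171
14. interest=⌊620171·149/10000⌋=9240; principal=265171-9240=255931; balance=620171-255931=364240
15. interest=⌊364240·149/10000⌋=5427; principal=265171-5427=259744; balance=364240-259744=104496
16. interest=⌊104496·149/10000⌋=1556; principal=min(265171-1556,104496)=104496; balance=104496-104496=0

1 54007 211164 3413480
2 50860 214311 3199169
3 47667 217504 2981665
4 44426 220745 2760920
5 41137 224034 2536886
6 37799 227372 2309514
7 34411 230760 2078754
8 30973 234198 1844556
9 27483 237688 1606868
10 23942 241229 1365639
11 20348 244823 1120816
12 16700 248471 872345
13 12997 252174 620171
14 9240 255931 364240
15 5427 259744 104496
16 1556 104496 0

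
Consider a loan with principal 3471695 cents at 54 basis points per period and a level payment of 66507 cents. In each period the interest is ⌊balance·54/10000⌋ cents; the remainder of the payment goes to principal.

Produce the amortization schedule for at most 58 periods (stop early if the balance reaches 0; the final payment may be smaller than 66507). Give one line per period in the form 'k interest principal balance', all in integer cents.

1. interest=⌊3471695·54/10000⌋=18747; principal=66507-18747=47760; balance=3471695-47760=3423935
2. interest=⌊3423935·54/10000⌋=18489; principal=66507-18489=48018; balance=3423935-48018=3375917
3. interest=⌊3375917·54/10000⌋=18229; principal=66507-18229=48278; balance=3375917-48278=3327639
4. interest=⌊3327639·54/10000⌋=17969; principal=66507-17969=48538; balance=3327639-48538=3279101
5. interest=⌊3279101·54/10000⌋=17707; principal=66507-17707=48800; balance=3279101-48800=3230301
6. interest=⌊3230301·54/10000⌋=17443; principal=66507-17443=49064; balance=3230301-49064=3181237
7. interest=⌊3181237·54/10000⌋=17178; principal=66507-17178=49329; balance=3181237-49329=3131908
8. interest=⌊3131908·54/10000⌋=16912; principal=66507-16912=49595; balance=3131908-49595=3082313
9. interest=⌊3082313·54/10000⌋=16644; principal=66507-16644=49863; balance=3082313-49863=3032450
10. interest=⌊3032450·54/10000⌋=16375; principal=66507-16375=50132; balance=3032450-50132=2982318
11. interest=⌊2982318·54/10000⌋=16104; principal=66507-16104=50403; balance=2982318-50403=2931915
12. interest=⌊2931915·54/10000⌋=15832; principal=66507-15832=50675; balance=2931915-50675=2881240
13. interest=⌊2881240·54/10000⌋=15558; principal=66507-15558=50949; balance=2881240-50949=2830291
14. interest=⌊2830291·54/10000⌋=15283; principal=66507-15283=51224; balance=2830291-51224=2779067
15. interest=⌊2779067·54/10000⌋=15006; principal=66507-15006=51501; balance=2779067-51501=2727566
16. interest=⌊2727566·54/10000⌋=14728; principal=66507-14728=51779; balance=2727566-51779=2675787
17. interest=⌊2675787·54/10000⌋=14449; principal=66507-14449=52058; balance=2675787-52058=2623729
18. interest=⌊2623729·54/10000⌋=14168; principal=66507-14168=52339; balance=2623729-52339=2571390
19. interest=⌊2571390·54/10000⌋=13885; principal=66507-13885=52622; balance=2571390-52622=2518768
20. interest=⌊2518768·54/10000⌋=13601; principal=66507-13601=52906; balance=2518768-52906=2465862
21. interest=⌊2465862·54/10000⌋=13315; principal=66507-13315=53192; balance=2465862-53192=2412670
22. interest=⌊2412670·54/10000⌋=13028; principal=66507-13028=53479; balance=2412670-53479=2359191
23. interest=⌊2359191·54/10000⌋=12739; principal=66507-12739=53768; balance=2359191-53768=2305423
24. interest=⌊2305423·54/10000⌋=12449; principal=66507-12449=54058; balance=2305423-54058=2251365
25. interest=⌊2251365·54/10000⌋=12157; principal=66507-12157=54350; balance=2251365-54350=2197015
26. interest=⌊2197015·54/10000⌋=11863; principal=66507-11863=54644; balance=2197015-54644=2142371
27. interest=⌊2142371·54/10000⌋=11568; principal=66507-11568=54939; balance=2142371-54939=2087432
28. interest=⌊2087432·54/10000⌋=11272; principal=66507-11272=55235; balance=2087432-55235=2032197
29. interest=⌊2032197·54/10000⌋=10973; principal=66507-10973=55534; balance=2032197-55534=1976663
30. interest=⌊1976663·54/10000⌋=10673; principal=66507-10673=55834; balance=1976663-55834=1920829
31. interest=⌊1920829·54/10000⌋=10372; principal=66507-10372=56135; balance=1920829-56135=1864694
32. interest=⌊1864694·54/10000⌋=10069; principal=66507-10069=56438; balance=1864694-56438=1808256
33. interest=⌊1808256·54/10000⌋=9764; principal=66507-9764=56743; balance=1808256-56743=1751513
34. interest=⌊1751513·54/10000⌋=9458; principal=66507-9458=57049; balance=1751513-57049=1694464
35. interest=⌊1694464·54/10000⌋=9150; principal=66507-9150=57357; balance=1694464-57357=1637107
36. interest=⌊1637107·54/10000⌋=8840; principal=66507-8840=57667; balance=1637107-57667=1579440
37. interest=⌊1579440·54/10000⌋=8528; principal=66507-8528=57979; balance=1579440-57979=1521461
38. interest=⌊1521461·54/10000⌋=8215; principal=66507-8215=58292; balance=1521461-58292=1463169
39. interest=⌊1463169·54/10000⌋=7901; principal=66507-7901=58606; balance=1463169-58606=1404563
40. interest=⌊1404563·54/10000⌋=7584; principal=66507-7584=58923; balance=1404563-58923=1345640
41. interest=⌊1345640·54/10000⌋=7266; principal=66507-7266=59241; balance=1345640-59241=1286399
42. interest=⌊1286399·54/10000⌋=6946; principal=66507-6946=59561; balance=1286399-59561=1226838
43. interest=⌊1226838·54/10000⌋=6624; principal=66507-6624=59883; balance=1226838-59883=1166955
44. interest=⌊1166955·54/10000⌋=6301; principal=66507-6301=60206; balance=1166955-60206=1106749
45. interest=⌊1106749·54/10000⌋=5976; principal=66507-5976=60531; balance=1106749-60531=1046218
46. interest=⌊1046218·54/10000⌋=5649; principal=66507-5649=60858; balance=1046218-60858=985360
47. interest=⌊985360·54/10000⌋=5320; principal=66507-5320=61187; balance=985360-61187=924173
48. interest=⌊924173·54/10000⌋=4990; principal=66507-4990=61517; balance=924173-61517=862656
49. interest=⌊862656·54/10000⌋=4658; principal=66507-4658=61849; balance=862656-61849=800807
50. interest=⌊800807·54/10000⌋=4324; principal=66507-4324=62183; balance=800807-62183=738624
51. interest=⌊738624·54/10000⌋=3988; principal=66507-3988=62519; balance=738624-62519=676105
52. interest=⌊676105·54/10000⌋=3650; principal=66507-3650=62857; balance=676105-62857=613248
53. interest=⌊613248·54/10000⌋=3311; principal=66507-3311=63196; balance=613248-63196=550052
54. interest=⌊550052·54/10000⌋=2970; principal=66507-2970=63537; balance=550052-63537=486515
55. interest=⌊486515·54/10000⌋=2627; principal=66507-2627=63880; balance=486515-63880=422635
56. interest=⌊422635·54/10000⌋=2282; principal=66507-2282=64225; balance=422635-64225=358410
57. interest=⌊358410·54/10000⌋=1935; principal=66507-1935=64572; balance=358410-64572=293838
58. interest=⌊293838·54/10000⌋=1586; principal=66507-1586=64921; balance=293838-64921=228917

1 18747 47760 3423935
2 18489 48018 3375917
3 18229 48278 3327639
4 17969 48538 3279101
5 17707 48800 3230301
6 17443 49064 3181237
7 17178 49329 3131908
8 16912 49595 3082313
9 16644 49863 3032450
10 16375 50132 2982318
11 16104 50403 2931915
12 15832 50675 2881240
13 15558 50949 2830291
14 15283 51224 2779067
15 15006 51501 2727566
16 14728 51779 2675787
17 14449 52058 2623729
18 14168 52339 2571390
19 13885 52622 2518768
20 13601 52906 2465862
21 13315 53192 2412670
22 13028 53479 2359191
23 12739 53768 2305423
24 12449 54058 2251365
25 12157 54350 2197015
26 11863 54644 2142371
27 11568 54939 2087432
28 11272 55235 2032197
29 10973 55534 1976663
30 10673 55834 1920829
31 10372 56135 1864694
32 10069 56438 1808256
33 9764 56743 1751513
34 9458 57049 1694464
35 9150 57357 1637107
36 8840 57667 1579440
37 8528 57979 1521461
38 8215 58292 1463169
39 7901 58606 1404563
40 7584 58923 1345640
41 7266 59241 1286399
42 6946 59561 1226838
43 6624 59883 1166955
44 6301 60206 1106749
45 5976 60531 1046218
46 5649 60858 985360
47 5320 61187 924173
48 4990 61517 862656
49 4658 61849 800807
50 4324 62183 738624
51 3988 62519 676105
52 3650 62857 613248
53 3311 63196 550052
54 2970 63537 486515
55 2627 63880 422635
56 2282 64225 358410
57 1935 64572 293838
58 1586 64921 228917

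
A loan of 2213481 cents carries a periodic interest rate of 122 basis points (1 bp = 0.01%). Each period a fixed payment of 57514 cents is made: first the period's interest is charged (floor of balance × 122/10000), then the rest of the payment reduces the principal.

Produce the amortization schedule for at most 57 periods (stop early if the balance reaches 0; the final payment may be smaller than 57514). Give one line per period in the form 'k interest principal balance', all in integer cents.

1. interest=⌊2213481·122/10000⌋=27004; principal=57514-27004=30510; balance=2213481-30510=2182971
2. interest=⌊2182971·122/10000⌋=26632; principal=57514-26632=30882; balance=2182971-30882=2152089
3. interest=⌊2152089·122/10000⌋=26255; principal=57514-26255=31259; balance=2152089-31259=2120830
4. interest=⌊2120830·122/10000⌋=25874; principal=57514-25874=31640; balance=2120830-31640=2089190
5. interest=⌊2089190·122/10000⌋=25488; principal=57514-25488=32026; balance=2089190-32026=2057164
6. interest=⌊2057164·122/10000⌋=25097; principal=57514-25097=32417; balance=2057164-32417=2024747
7. interest=⌊2024747·122/10000⌋=24701; principal=57514-24701=32813; balance=2024747-32813=1991934
8. interest=⌊1991934·122/10000⌋=24301; principal=57514-24301=33213; balance=1991934-33213=1958721
9. interest=⌊1958721·122/10000⌋=23896; principal=57514-23896=33618; balance=1958721-33618=1925103
10. interest=⌊1925103·122/10000⌋=23486; principal=57514-23486=34028; balance=1925103-34028=1891075
11. interest=⌊1891075·122/10000⌋=23071; principal=57514-23071=34443; balance=1891075-34443=1856632
12. interest=⌊1856632·122/10000⌋=22650; principal=57514-22650=34864; balance=1856632-34864=1821768
13. interest=⌊1821768·122/10000⌋=22225; principal=57514-22225=35289; balance=1821768-35289=1786479
14. interest=⌊1786479·122/10000⌋=21795; principal=57514-21795=35719; balance=1786479-35719=1750760
15. interest=⌊1750760·122/10000⌋=21359; principal=57514-21359=36155; balance=1750760-36155=1714605
16. interest=⌊1714605·122/10000⌋=20918; principal=57514-20918=36596; balance=1714605-36596=1678009
17. interest=⌊1678009·122/10000⌋=20471; principal=57514-20471=37043; balance=1678009-37043=1640966
18. interest=⌊1640966·122/10000⌋=20019; principal=57514-20019=37495; balance=1640966-37495=1603471
19. interest=⌊1603471·122/10000⌋=19562; principal=57514-19562=37952; balance=1603471-37952=1565519
20. interest=⌊1565519·122/10000⌋=19099; principal=57514-19099=38415; balance=1565519-38415=1527104
21. interest=⌊1527104·122/10000⌋=18630; principal=57514-18630=38884; balance=1527104-38884=1488220
22. interest=⌊1488220·122/10000⌋=18156; principal=57514-18156=39358; balance=1488220-39358=1448862
23. interest=⌊1448862·122/10000⌋=17676; principal=57514-17676=39838; balance=1448862-39838=1409024
24. interest=⌊1409024·122/10000⌋=17190; principal=57514-17190=40324; balance=1409024-40324=1368700
25. interest=⌊1368700·122/10000⌋=16698; principal=57514-16698=40816; balance=1368700-40816=1327884
26. interest=⌊1327884·122/10000⌋=16200; principal=57514-16200=41314; balance=1327884-41314=1286570
27. interest=⌊1286570·122/10000⌋=15696; principal=57514-15696=41818; balance=1286570-41818=1244752
28. interest=⌊1244752·122/10000⌋=15185; principal=57514-15185=42329; balance=1244752-42329=1202423
29. interest=⌊1202423·122/10000⌋=14669; principal=57514-14669=42845; balance=1202423-42845=1159578
30. interest=⌊1159578·122/10000⌋=14146; principal=57514-14146=43368; balance=1159578-43368=1116210
31. interest=⌊1116210·122/10000⌋=13617; principal=57514-13617=43897; balance=1116210-43897=1072313
32. interest=⌊1072313·122/10000⌋=13082; principal=57514-13082=44432; balance=1072313-44432=1027881
33. interest=⌊1027881·122/10000⌋=12540; principal=57514-12540=44974; balance=1027881-44974=982907
34. interest=⌊982907·122/10000⌋=11991; principal=57514-11991=45523; balance=982907-45523=937384
35. interest=⌊937384·122/10000⌋=11436; principal=57514-11436=46078; balance=937384-46078=891306
36. interest=⌊891306·122/10000⌋=10873; principal=57514-10873=46641; balance=891306-46641=844665
37. interest=⌊844665·122/10000⌋=10304; principal=57514-10304=47210; balance=844665-47210=797455
38. interest=⌊797455·122/10000⌋=9728; principal=57514-9728=47786; balance=797455-47786=749669
39. interest=⌊749669·122/10000⌋=9145; principal=57514-9145=48369; balance=749669-48369=701300
40. interest=⌊701300·122/10000⌋=8555; principal=57514-8555=48959; balance=701300-48959=652341
41. interest=⌊652341·122/10000⌋=7958; principal=57514-7958=49556; balance=652341-49556=602785
42. interest=⌊602785·122/10000⌋=7353; principal=57514-7353=50161; balance=602785-50161=552624
43. interest=⌊552624·122/10000⌋=6742; principal=57514-6742=50772; balance=552624-50772=501852
44. interest=⌊501852·122/10000⌋=6122; principal=57514-6122=51392; balance=501852-51392=450460
45. interest=⌊450460·122/10000⌋=5495; principal=57514-5495=52019; balance=450460-52019=398441
46. interest=⌊398441·122/10000⌋=4860; principal=57514-4860=52654; balance=398441-52654=345787
47. interest=⌊345787·122/10000⌋=4218; principal=57514-4218=53296; balance=345787-53296=292491
48. interest=⌊292491·122/10000⌋=3568; principal=57514-3568=53946; balance=292491-53946=238545
49. interest=⌊238545·122/10000⌋=2910; principal=57514-2910=54604; balance=238545-54604=183941
50. interest=⌊183941·122/10000⌋=2244; principal=57514-2244=55270; balance=183941-55270=128671
51. interest=⌊128671·122/10000⌋=1569; principal=57514-1569=55945; balance=128671-55945=72726
52. interest=⌊72726·122/10000⌋=887; principal=57514-887=56627; balance=72726-56627=16099
53. interest=⌊16099·122/10000⌋=196; principal=min(57514-196,16099)=16099; balance=16099-16099=0

1 27004 30510 2182971
2 26632 30882 2152089
3 26255 31259 2120830
4 25874 31640 2089190
5 25488 32026 2057164
6 25097 32417 2024747
7 24701 32813 1991934
8 24301 33213 1958721
9 23896 33618 1925103
10 23486 34028 1891075
11 23071 34443 1856632
12 22650 34864 1821768
13 22225 35289 1786479
14 21795 35719 1750760
15 21359 36155 1714605
16 20918 36596 1678009
17 20471 37043 1640966
18 20019 37495 1603471
19 19562 37952 1565519
20 19099 38415 1527104
21 18630 38884 1488220
22 18156 39358 1448862
23 17676 39838 1409024
24 17190 40324 1368700
25 16698 40816 1327884
26 16200 41314 1286570
27 15696 41818 1244752
28 15185 42329 1202423
29 14669 42845 1159578
30 14146 43368 1116210
31 13617 43897 1072313
32 13082 44432 1027881
33 12540 44974 982907
34 11991 45523 937384
35 11436 46078 891306
36 10873 46641 844665
37 10304 47210 797455
38 9728 47786 749669
39 9145 48369 701300
40 8555 48959 652341
41 7958 49556 602785
42 7353 50161 552624
43 6742 50772 501852
44 6122 51392 450460
45 5495 52019 398441
46 4860 52654 345787
47 4218 53296 292491
48 3568 53946 238545
49 2910 54604 183941
50 2244 55270 128671
51 1569 55945 72726
52 887 56627 16099
53 196 16099 0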